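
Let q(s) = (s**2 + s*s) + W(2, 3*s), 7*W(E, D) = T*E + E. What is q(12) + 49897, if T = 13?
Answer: 50189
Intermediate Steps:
W(E, D) = 2*E (W(E, D) = (13*E + E)/7 = (14*E)/7 = 2*E)
q(s) = 4 + 2*s**2 (q(s) = (s**2 + s*s) + 2*2 = (s**2 + s**2) + 4 = 2*s**2 + 4 = 4 + 2*s**2)
q(12) + 49897 = (4 + 2*12**2) + 49897 = (4 + 2*144) + 49897 = (4 + 288) + 49897 = 292 + 49897 = 50189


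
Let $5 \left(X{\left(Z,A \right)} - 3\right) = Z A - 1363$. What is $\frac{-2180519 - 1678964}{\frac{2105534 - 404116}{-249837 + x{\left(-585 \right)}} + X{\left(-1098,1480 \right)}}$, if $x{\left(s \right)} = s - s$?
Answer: $\frac{4821208271355}{406340405846} \approx 11.865$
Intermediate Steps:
$x{\left(s \right)} = 0$
$X{\left(Z,A \right)} = - \frac{1348}{5} + \frac{A Z}{5}$ ($X{\left(Z,A \right)} = 3 + \frac{Z A - 1363}{5} = 3 + \frac{A Z - 1363}{5} = 3 + \frac{-1363 + A Z}{5} = 3 + \left(- \frac{1363}{5} + \frac{A Z}{5}\right) = - \frac{1348}{5} + \frac{A Z}{5}$)
$\frac{-2180519 - 1678964}{\frac{2105534 - 404116}{-249837 + x{\left(-585 \right)}} + X{\left(-1098,1480 \right)}} = \frac{-2180519 - 1678964}{\frac{2105534 - 404116}{-249837 + 0} + \left(- \frac{1348}{5} + \frac{1}{5} \cdot 1480 \left(-1098\right)\right)} = - \frac{3859483}{\frac{1701418}{-249837} - \frac{1626388}{5}} = - \frac{3859483}{1701418 \left(- \frac{1}{249837}\right) - \frac{1626388}{5}} = - \frac{3859483}{- \frac{1701418}{249837} - \frac{1626388}{5}} = - \frac{3859483}{- \frac{406340405846}{1249185}} = \left(-3859483\right) \left(- \frac{1249185}{406340405846}\right) = \frac{4821208271355}{406340405846}$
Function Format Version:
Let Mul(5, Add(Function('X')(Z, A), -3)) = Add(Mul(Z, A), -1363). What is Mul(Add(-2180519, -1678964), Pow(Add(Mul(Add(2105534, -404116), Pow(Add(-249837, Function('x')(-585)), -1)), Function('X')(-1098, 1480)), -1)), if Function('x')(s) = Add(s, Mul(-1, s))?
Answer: Rational(4821208271355, 406340405846) ≈ 11.865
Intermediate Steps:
Function('x')(s) = 0
Function('X')(Z, A) = Add(Rational(-1348, 5), Mul(Rational(1, 5), A, Z)) (Function('X')(Z, A) = Add(3, Mul(Rational(1, 5), Add(Mul(Z, A), -1363))) = Add(3, Mul(Rational(1, 5), Add(Mul(A, Z), -1363))) = Add(3, Mul(Rational(1, 5), Add(-1363, Mul(A, Z)))) = Add(3, Add(Rational(-1363, 5), Mul(Rational(1, 5), A, Z))) = Add(Rational(-1348, 5), Mul(Rational(1, 5), A, Z)))
Mul(Add(-2180519, -1678964), Pow(Add(Mul(Add(2105534, -404116), Pow(Add(-249837, Function('x')(-585)), -1)), Function('X')(-1098, 1480)), -1)) = Mul(Add(-2180519, -1678964), Pow(Add(Mul(Add(2105534, -404116), Pow(Add(-249837, 0), -1)), Add(Rational(-1348, 5), Mul(Rational(1, 5), 1480, -1098))), -1)) = Mul(-3859483, Pow(Add(Mul(1701418, Pow(-249837, -1)), Add(Rational(-1348, 5), -325008)), -1)) = Mul(-3859483, Pow(Add(Mul(1701418, Rational(-1, 249837)), Rational(-1626388, 5)), -1)) = Mul(-3859483, Pow(Add(Rational(-1701418, 249837), Rational(-1626388, 5)), -1)) = Mul(-3859483, Pow(Rational(-406340405846, 1249185), -1)) = Mul(-3859483, Rational(-1249185, 406340405846)) = Rational(4821208271355, 406340405846)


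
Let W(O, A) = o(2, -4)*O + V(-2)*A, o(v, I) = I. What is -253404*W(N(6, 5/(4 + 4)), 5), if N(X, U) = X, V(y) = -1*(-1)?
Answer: 4814676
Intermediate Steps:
V(y) = 1
W(O, A) = A - 4*O (W(O, A) = -4*O + 1*A = -4*O + A = A - 4*O)
-253404*W(N(6, 5/(4 + 4)), 5) = -253404*(5 - 4*6) = -253404*(5 - 24) = -253404*(-19) = 4814676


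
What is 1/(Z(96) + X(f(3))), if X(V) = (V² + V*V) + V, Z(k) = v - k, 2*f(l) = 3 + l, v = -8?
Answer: -1/83 ≈ -0.012048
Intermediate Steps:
f(l) = 3/2 + l/2 (f(l) = (3 + l)/2 = 3/2 + l/2)
Z(k) = -8 - k
X(V) = V + 2*V² (X(V) = (V² + V²) + V = 2*V² + V = V + 2*V²)
1/(Z(96) + X(f(3))) = 1/((-8 - 1*96) + (3/2 + (½)*3)*(1 + 2*(3/2 + (½)*3))) = 1/((-8 - 96) + (3/2 + 3/2)*(1 + 2*(3/2 + 3/2))) = 1/(-104 + 3*(1 + 2*3)) = 1/(-104 + 3*(1 + 6)) = 1/(-104 + 3*7) = 1/(-104 + 21) = 1/(-83) = -1/83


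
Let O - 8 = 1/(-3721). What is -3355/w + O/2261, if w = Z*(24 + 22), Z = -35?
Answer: 47519575/22765078 ≈ 2.0874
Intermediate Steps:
w = -1610 (w = -35*(24 + 22) = -35*46 = -1610)
O = 29767/3721 (O = 8 + 1/(-3721) = 8 - 1/3721 = 29767/3721 ≈ 7.9997)
-3355/w + O/2261 = -3355/(-1610) + (29767/3721)/2261 = -3355*(-1/1610) + (29767/3721)*(1/2261) = 671/322 + 1751/494893 = 47519575/22765078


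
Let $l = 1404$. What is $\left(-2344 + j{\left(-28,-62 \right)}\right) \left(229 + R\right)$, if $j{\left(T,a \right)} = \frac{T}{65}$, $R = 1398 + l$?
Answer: $- \frac{461888028}{65} \approx -7.106 \cdot 10^{6}$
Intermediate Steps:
$R = 2802$ ($R = 1398 + 1404 = 2802$)
$j{\left(T,a \right)} = \frac{T}{65}$ ($j{\left(T,a \right)} = T \frac{1}{65} = \frac{T}{65}$)
$\left(-2344 + j{\left(-28,-62 \right)}\right) \left(229 + R\right) = \left(-2344 + \frac{1}{65} \left(-28\right)\right) \left(229 + 2802\right) = \left(-2344 - \frac{28}{65}\right) 3031 = \left(- \frac{152388}{65}\right) 3031 = - \frac{461888028}{65}$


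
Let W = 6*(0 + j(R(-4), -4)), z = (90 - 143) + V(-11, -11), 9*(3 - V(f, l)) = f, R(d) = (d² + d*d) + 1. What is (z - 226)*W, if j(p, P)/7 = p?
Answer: -380842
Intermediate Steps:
R(d) = 1 + 2*d² (R(d) = (d² + d²) + 1 = 2*d² + 1 = 1 + 2*d²)
j(p, P) = 7*p
V(f, l) = 3 - f/9
z = -439/9 (z = (90 - 143) + (3 - ⅑*(-11)) = -53 + (3 + 11/9) = -53 + 38/9 = -439/9 ≈ -48.778)
W = 1386 (W = 6*(0 + 7*(1 + 2*(-4)²)) = 6*(0 + 7*(1 + 2*16)) = 6*(0 + 7*(1 + 32)) = 6*(0 + 7*33) = 6*(0 + 231) = 6*231 = 1386)
(z - 226)*W = (-439/9 - 226)*1386 = -2473/9*1386 = -380842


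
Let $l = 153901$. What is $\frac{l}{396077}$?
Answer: $\frac{13991}{36007} \approx 0.38856$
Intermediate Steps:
$\frac{l}{396077} = \frac{153901}{396077} = 153901 \cdot \frac{1}{396077} = \frac{13991}{36007}$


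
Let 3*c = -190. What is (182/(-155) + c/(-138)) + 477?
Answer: 15281596/32085 ≈ 476.28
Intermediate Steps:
c = -190/3 (c = (⅓)*(-190) = -190/3 ≈ -63.333)
(182/(-155) + c/(-138)) + 477 = (182/(-155) - 190/3/(-138)) + 477 = (182*(-1/155) - 190/3*(-1/138)) + 477 = (-182/155 + 95/207) + 477 = -22949/32085 + 477 = 15281596/32085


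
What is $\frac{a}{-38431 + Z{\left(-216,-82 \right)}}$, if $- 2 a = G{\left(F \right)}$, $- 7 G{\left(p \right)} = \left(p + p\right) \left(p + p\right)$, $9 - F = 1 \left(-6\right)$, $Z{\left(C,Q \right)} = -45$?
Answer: $- \frac{225}{134666} \approx -0.0016708$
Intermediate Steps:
$F = 15$ ($F = 9 - 1 \left(-6\right) = 9 - -6 = 9 + 6 = 15$)
$G{\left(p \right)} = - \frac{4 p^{2}}{7}$ ($G{\left(p \right)} = - \frac{\left(p + p\right) \left(p + p\right)}{7} = - \frac{2 p 2 p}{7} = - \frac{4 p^{2}}{7}$)
$a = \frac{450}{7}$ ($a = - \frac{\left(- \frac{4}{7}\right) 15^{2}}{2} = - \frac{\left(- \frac{4}{7}\right) 225}{2} = \left(- \frac{1}{2}\right) \left(- \frac{900}{7}\right) = \frac{450}{7} \approx 64.286$)
$\frac{a}{-38431 + Z{\left(-216,-82 \right)}} = \frac{450}{7 \left(-38431 - 45\right)} = \frac{450}{7 \left(-38476\right)} = \frac{450}{7} \left(- \frac{1}{38476}\right) = - \frac{225}{134666}$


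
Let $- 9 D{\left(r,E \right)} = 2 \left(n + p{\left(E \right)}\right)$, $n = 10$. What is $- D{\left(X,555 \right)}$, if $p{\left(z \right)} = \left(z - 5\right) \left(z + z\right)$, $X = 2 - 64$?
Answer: $\frac{1221020}{9} \approx 1.3567 \cdot 10^{5}$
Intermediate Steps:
$X = -62$ ($X = 2 - 64 = -62$)
$p{\left(z \right)} = 2 z \left(-5 + z\right)$ ($p{\left(z \right)} = \left(-5 + z\right) 2 z = 2 z \left(-5 + z\right)$)
$D{\left(r,E \right)} = - \frac{20}{9} - \frac{4 E \left(-5 + E\right)}{9}$ ($D{\left(r,E \right)} = - \frac{2 \left(10 + 2 E \left(-5 + E\right)\right)}{9} = - \frac{20 + 4 E \left(-5 + E\right)}{9} = - \frac{20}{9} - \frac{4 E \left(-5 + E\right)}{9}$)
$- D{\left(X,555 \right)} = - (- \frac{20}{9} - \frac{740 \left(-5 + 555\right)}{3}) = - (- \frac{20}{9} - \frac{740}{3} \cdot 550) = - (- \frac{20}{9} - \frac{407000}{3}) = \left(-1\right) \left(- \frac{1221020}{9}\right) = \frac{1221020}{9}$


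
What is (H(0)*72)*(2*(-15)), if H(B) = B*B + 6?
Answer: -12960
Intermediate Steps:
H(B) = 6 + B**2 (H(B) = B**2 + 6 = 6 + B**2)
(H(0)*72)*(2*(-15)) = ((6 + 0**2)*72)*(2*(-15)) = ((6 + 0)*72)*(-30) = (6*72)*(-30) = 432*(-30) = -12960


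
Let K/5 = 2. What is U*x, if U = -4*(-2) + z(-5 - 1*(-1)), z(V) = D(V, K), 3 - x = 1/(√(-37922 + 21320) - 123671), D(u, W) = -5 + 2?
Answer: 229418611000/15294532843 + 5*I*√16602/15294532843 ≈ 15.0 + 4.2123e-8*I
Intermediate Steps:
K = 10 (K = 5*2 = 10)
D(u, W) = -3
x = 3 - 1/(-123671 + I*√16602) (x = 3 - 1/(√(-37922 + 21320) - 123671) = 3 - 1/(√(-16602) - 123671) = 3 - 1/(I*√16602 - 123671) = 3 - 1/(-123671 + I*√16602) ≈ 3.0 + 8.4245e-9*I)
z(V) = -3
U = 5 (U = -4*(-2) - 3 = 8 - 3 = 5)
U*x = 5*(45883722200/15294532843 + I*√16602/15294532843) = 229418611000/15294532843 + 5*I*√16602/15294532843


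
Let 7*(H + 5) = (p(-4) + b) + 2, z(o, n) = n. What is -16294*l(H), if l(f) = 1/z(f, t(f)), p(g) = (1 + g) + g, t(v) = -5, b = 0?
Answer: 16294/5 ≈ 3258.8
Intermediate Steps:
p(g) = 1 + 2*g
H = -40/7 (H = -5 + (((1 + 2*(-4)) + 0) + 2)/7 = -5 + (((1 - 8) + 0) + 2)/7 = -5 + ((-7 + 0) + 2)/7 = -5 + (-7 + 2)/7 = -5 + (⅐)*(-5) = -5 - 5/7 = -40/7 ≈ -5.7143)
l(f) = -⅕ (l(f) = 1/(-5) = -⅕)
-16294*l(H) = -16294*(-⅕) = 16294/5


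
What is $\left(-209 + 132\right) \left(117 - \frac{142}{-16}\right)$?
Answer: $- \frac{77539}{8} \approx -9692.4$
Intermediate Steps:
$\left(-209 + 132\right) \left(117 - \frac{142}{-16}\right) = - 77 \left(117 - - \frac{71}{8}\right) = - 77 \left(117 + \frac{71}{8}\right) = \left(-77\right) \frac{1007}{8} = - \frac{77539}{8}$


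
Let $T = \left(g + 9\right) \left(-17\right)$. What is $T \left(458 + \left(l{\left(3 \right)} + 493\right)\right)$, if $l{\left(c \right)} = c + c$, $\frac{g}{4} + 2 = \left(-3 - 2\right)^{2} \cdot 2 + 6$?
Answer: $-3660525$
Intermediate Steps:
$g = 216$ ($g = -8 + 4 \left(\left(-3 - 2\right)^{2} \cdot 2 + 6\right) = -8 + 4 \left(\left(-5\right)^{2} \cdot 2 + 6\right) = -8 + 4 \left(25 \cdot 2 + 6\right) = -8 + 4 \left(50 + 6\right) = -8 + 4 \cdot 56 = -8 + 224 = 216$)
$l{\left(c \right)} = 2 c$
$T = -3825$ ($T = \left(216 + 9\right) \left(-17\right) = 225 \left(-17\right) = -3825$)
$T \left(458 + \left(l{\left(3 \right)} + 493\right)\right) = - 3825 \left(458 + \left(2 \cdot 3 + 493\right)\right) = - 3825 \left(458 + \left(6 + 493\right)\right) = - 3825 \left(458 + 499\right) = \left(-3825\right) 957 = -3660525$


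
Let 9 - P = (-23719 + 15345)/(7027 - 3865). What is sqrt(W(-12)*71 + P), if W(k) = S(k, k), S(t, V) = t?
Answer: 2*I*sqrt(525127569)/1581 ≈ 28.989*I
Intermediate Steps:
W(k) = k
P = 18416/1581 (P = 9 - (-23719 + 15345)/(7027 - 3865) = 9 - (-8374)/3162 = 9 - 1*(-4187/1581) = 9 + 4187/1581 = 18416/1581 ≈ 11.648)
sqrt(W(-12)*71 + P) = sqrt(-12*71 + 18416/1581) = sqrt(-852 + 18416/1581) = sqrt(-1328596/1581) = 2*I*sqrt(525127569)/1581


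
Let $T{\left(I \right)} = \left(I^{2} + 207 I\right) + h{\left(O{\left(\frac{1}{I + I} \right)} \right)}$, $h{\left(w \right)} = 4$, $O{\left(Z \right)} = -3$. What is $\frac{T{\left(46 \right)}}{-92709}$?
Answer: $- \frac{11642}{92709} \approx -0.12558$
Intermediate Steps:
$T{\left(I \right)} = 4 + I^{2} + 207 I$ ($T{\left(I \right)} = \left(I^{2} + 207 I\right) + 4 = 4 + I^{2} + 207 I$)
$\frac{T{\left(46 \right)}}{-92709} = \frac{4 + 46^{2} + 207 \cdot 46}{-92709} = \left(4 + 2116 + 9522\right) \left(- \frac{1}{92709}\right) = 11642 \left(- \frac{1}{92709}\right) = - \frac{11642}{92709}$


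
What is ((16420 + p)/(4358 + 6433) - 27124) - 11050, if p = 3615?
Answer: -411915599/10791 ≈ -38172.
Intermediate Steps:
((16420 + p)/(4358 + 6433) - 27124) - 11050 = ((16420 + 3615)/(4358 + 6433) - 27124) - 11050 = (20035/10791 - 27124) - 11050 = -292675049/10791 - 11050 = -411915599/10791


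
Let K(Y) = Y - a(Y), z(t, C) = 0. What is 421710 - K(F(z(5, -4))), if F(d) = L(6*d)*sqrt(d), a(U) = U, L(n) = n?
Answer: 421710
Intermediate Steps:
F(d) = 6*d**(3/2) (F(d) = (6*d)*sqrt(d) = 6*d**(3/2))
K(Y) = 0 (K(Y) = Y - Y = 0)
421710 - K(F(z(5, -4))) = 421710 - 1*0 = 421710 + 0 = 421710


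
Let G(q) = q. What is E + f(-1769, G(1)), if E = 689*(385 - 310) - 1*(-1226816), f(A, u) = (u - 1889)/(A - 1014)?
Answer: 3558042341/2783 ≈ 1.2785e+6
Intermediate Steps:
f(A, u) = (-1889 + u)/(-1014 + A)
E = 1278491 (E = 689*75 + 1226816 = 51675 + 1226816 = 1278491)
E + f(-1769, G(1)) = 1278491 + (-1889 + 1)/(-1014 - 1769) = 1278491 - 1888/(-2783) = 1278491 - 1/2783*(-1888) = 1278491 + 1888/2783 = 3558042341/2783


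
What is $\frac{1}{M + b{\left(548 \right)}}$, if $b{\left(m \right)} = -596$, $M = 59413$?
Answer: $\frac{1}{58817} \approx 1.7002 \cdot 10^{-5}$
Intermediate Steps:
$\frac{1}{M + b{\left(548 \right)}} = \frac{1}{59413 - 596} = \frac{1}{58817}$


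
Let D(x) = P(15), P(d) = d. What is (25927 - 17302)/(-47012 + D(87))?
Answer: -8625/46997 ≈ -0.18352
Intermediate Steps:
D(x) = 15
(25927 - 17302)/(-47012 + D(87)) = (25927 - 17302)/(-47012 + 15) = 8625/(-46997) = 8625*(-1/46997) = -8625/46997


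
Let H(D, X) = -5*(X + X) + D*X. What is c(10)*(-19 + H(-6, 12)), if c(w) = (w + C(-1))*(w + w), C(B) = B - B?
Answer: -42200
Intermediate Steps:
C(B) = 0
c(w) = 2*w² (c(w) = (w + 0)*(w + w) = w*(2*w) = 2*w²)
H(D, X) = -10*X + D*X
c(10)*(-19 + H(-6, 12)) = (2*10²)*(-19 + 12*(-10 - 6)) = (2*100)*(-19 + 12*(-16)) = 200*(-19 - 192) = 200*(-211) = -42200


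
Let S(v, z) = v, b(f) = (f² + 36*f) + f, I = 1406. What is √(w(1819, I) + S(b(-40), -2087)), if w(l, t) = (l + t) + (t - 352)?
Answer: √4399 ≈ 66.325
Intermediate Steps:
b(f) = f² + 37*f
w(l, t) = -352 + l + 2*t (w(l, t) = (l + t) + (-352 + t) = -352 + l + 2*t)
√(w(1819, I) + S(b(-40), -2087)) = √((-352 + 1819 + 2*1406) - 40*(37 - 40)) = √((-352 + 1819 + 2812) - 40*(-3)) = √(4279 + 120) = √4399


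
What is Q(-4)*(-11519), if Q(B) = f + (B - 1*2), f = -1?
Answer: 80633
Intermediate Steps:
Q(B) = -3 + B (Q(B) = -1 + (B - 1*2) = -1 + (B - 2) = -1 + (-2 + B) = -3 + B)
Q(-4)*(-11519) = (-3 - 4)*(-11519) = -7*(-11519) = 80633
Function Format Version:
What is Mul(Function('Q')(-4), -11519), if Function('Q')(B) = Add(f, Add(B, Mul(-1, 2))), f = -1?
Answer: 80633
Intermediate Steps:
Function('Q')(B) = Add(-3, B) (Function('Q')(B) = Add(-1, Add(B, Mul(-1, 2))) = Add(-1, Add(B, -2)) = Add(-1, Add(-2, B)) = Add(-3, B))
Mul(Function('Q')(-4), -11519) = Mul(Add(-3, -4), -11519) = Mul(-7, -11519) = 80633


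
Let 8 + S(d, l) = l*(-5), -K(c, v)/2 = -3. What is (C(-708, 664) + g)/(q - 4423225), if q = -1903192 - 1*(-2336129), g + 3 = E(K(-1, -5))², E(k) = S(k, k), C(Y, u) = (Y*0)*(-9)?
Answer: -1441/3990288 ≈ -0.00036113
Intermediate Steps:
C(Y, u) = 0 (C(Y, u) = 0*(-9) = 0)
K(c, v) = 6 (K(c, v) = -2*(-3) = 6)
S(d, l) = -8 - 5*l (S(d, l) = -8 + l*(-5) = -8 - 5*l)
E(k) = -8 - 5*k
g = 1441 (g = -3 + (-8 - 5*6)² = -3 + (-8 - 30)² = -3 + (-38)² = -3 + 1444 = 1441)
q = 432937 (q = -1903192 + 2336129 = 432937)
(C(-708, 664) + g)/(q - 4423225) = (0 + 1441)/(432937 - 4423225) = 1441/(-3990288) = 1441*(-1/3990288) = -1441/3990288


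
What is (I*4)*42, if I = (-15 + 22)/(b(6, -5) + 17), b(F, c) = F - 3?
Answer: 294/5 ≈ 58.800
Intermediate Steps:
b(F, c) = -3 + F
I = 7/20 (I = (-15 + 22)/((-3 + 6) + 17) = 7/(3 + 17) = 7/20 ≈ 0.35000)
(I*4)*42 = ((7/20)*4)*42 = (7/5)*42 = 294/5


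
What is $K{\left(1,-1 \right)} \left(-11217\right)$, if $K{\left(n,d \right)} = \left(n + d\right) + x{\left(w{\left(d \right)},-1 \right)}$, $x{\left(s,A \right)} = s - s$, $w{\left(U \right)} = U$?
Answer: $0$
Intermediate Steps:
$x{\left(s,A \right)} = 0$
$K{\left(n,d \right)} = d + n$ ($K{\left(n,d \right)} = \left(n + d\right) + 0 = \left(d + n\right) + 0 = d + n$)
$K{\left(1,-1 \right)} \left(-11217\right) = \left(-1 + 1\right) \left(-11217\right) = 0 \left(-11217\right) = 0$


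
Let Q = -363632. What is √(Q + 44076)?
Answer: 2*I*√79889 ≈ 565.29*I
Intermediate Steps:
√(Q + 44076) = √(-363632 + 44076) = √(-319556) = 2*I*√79889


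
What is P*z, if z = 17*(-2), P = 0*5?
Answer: 0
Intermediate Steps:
P = 0
z = -34
P*z = 0*(-34) = 0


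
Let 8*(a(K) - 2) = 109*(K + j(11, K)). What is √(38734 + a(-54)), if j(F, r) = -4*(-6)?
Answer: √153309/2 ≈ 195.77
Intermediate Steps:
j(F, r) = 24
a(K) = 329 + 109*K/8 (a(K) = 2 + (109*(K + 24))/8 = 2 + (109*(24 + K))/8 = 2 + (2616 + 109*K)/8 = 2 + (327 + 109*K/8) = 329 + 109*K/8)
√(38734 + a(-54)) = √(38734 + (329 + (109/8)*(-54))) = √(38734 + (329 - 2943/4)) = √(38734 - 1627/4) = √(153309/4) = √153309/2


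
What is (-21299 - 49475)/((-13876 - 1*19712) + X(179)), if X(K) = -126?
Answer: 35387/16857 ≈ 2.0992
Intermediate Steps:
(-21299 - 49475)/((-13876 - 1*19712) + X(179)) = (-21299 - 49475)/((-13876 - 1*19712) - 126) = -70774/((-13876 - 19712) - 126) = -70774/(-33588 - 126) = -70774/(-33714) = -70774*(-1/33714) = 35387/16857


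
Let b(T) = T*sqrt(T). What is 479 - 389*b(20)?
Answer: 479 - 15560*sqrt(5) ≈ -34314.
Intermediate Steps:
b(T) = T**(3/2)
479 - 389*b(20) = 479 - 15560*sqrt(5)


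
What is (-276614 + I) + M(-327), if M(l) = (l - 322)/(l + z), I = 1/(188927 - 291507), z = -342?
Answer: -85124893823/307740 ≈ -2.7661e+5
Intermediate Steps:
I = -1/102580 (I = 1/(-102580) = -1/102580 ≈ -9.7485e-6)
M(l) = (-322 + l)/(-342 + l) (M(l) = (l - 322)/(l - 342) = (-322 + l)/(-342 + l))
(-276614 + I) + M(-327) = (-276614 - 1/102580) + (-322 - 327)/(-342 - 327) = -28375064121/102580 - 649/(-669) = -28375064121/102580 - 1/669*(-649) = -28375064121/102580 + 649/669 = -85124893823/307740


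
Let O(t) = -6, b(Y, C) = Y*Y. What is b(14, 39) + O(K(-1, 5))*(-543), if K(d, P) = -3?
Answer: 3454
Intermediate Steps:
b(Y, C) = Y²
b(14, 39) + O(K(-1, 5))*(-543) = 14² - 6*(-543) = 196 + 3258 = 3454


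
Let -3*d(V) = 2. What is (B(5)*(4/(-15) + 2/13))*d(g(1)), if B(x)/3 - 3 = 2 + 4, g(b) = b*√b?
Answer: 132/65 ≈ 2.0308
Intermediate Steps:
g(b) = b^(3/2)
B(x) = 27 (B(x) = 9 + 3*(2 + 4) = 9 + 3*6 = 9 + 18 = 27)
d(V) = -⅔ (d(V) = -⅓*2 = -⅔)
(B(5)*(4/(-15) + 2/13))*d(g(1)) = (27*(4/(-15) + 2/13))*(-⅔) = (27*(4*(-1/15) + 2*(1/13)))*(-⅔) = (27*(-4/15 + 2/13))*(-⅔) = (27*(-22/195))*(-⅔) = -198/65*(-⅔) = 132/65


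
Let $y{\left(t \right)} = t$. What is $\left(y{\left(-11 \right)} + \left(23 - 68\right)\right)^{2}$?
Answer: $3136$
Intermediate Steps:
$\left(y{\left(-11 \right)} + \left(23 - 68\right)\right)^{2} = \left(-11 + \left(23 - 68\right)\right)^{2} = \left(-11 - 45\right)^{2} = \left(-56\right)^{2} = 3136$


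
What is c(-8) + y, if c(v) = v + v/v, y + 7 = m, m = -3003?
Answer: -3017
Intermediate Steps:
y = -3010 (y = -7 - 3003 = -3010)
c(v) = 1 + v (c(v) = v + 1 = 1 + v)
c(-8) + y = (1 - 8) - 3010 = -7 - 3010 = -3017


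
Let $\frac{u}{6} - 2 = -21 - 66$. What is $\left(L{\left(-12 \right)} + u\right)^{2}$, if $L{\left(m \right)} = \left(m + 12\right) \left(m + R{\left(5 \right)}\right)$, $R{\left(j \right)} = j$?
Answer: $260100$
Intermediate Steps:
$u = -510$ ($u = 12 + 6 \left(-21 - 66\right) = 12 + 6 \left(-87\right) = 12 - 522 = -510$)
$L{\left(m \right)} = \left(5 + m\right) \left(12 + m\right)$ ($L{\left(m \right)} = \left(m + 12\right) \left(m + 5\right) = \left(12 + m\right) \left(5 + m\right) = \left(5 + m\right) \left(12 + m\right)$)
$\left(L{\left(-12 \right)} + u\right)^{2} = \left(\left(60 + \left(-12\right)^{2} + 17 \left(-12\right)\right) - 510\right)^{2} = \left(\left(60 + 144 - 204\right) - 510\right)^{2} = \left(0 - 510\right)^{2} = \left(-510\right)^{2} = 260100$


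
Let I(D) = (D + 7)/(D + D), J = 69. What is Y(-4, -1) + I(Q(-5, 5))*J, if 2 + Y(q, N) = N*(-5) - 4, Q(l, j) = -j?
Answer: -74/5 ≈ -14.800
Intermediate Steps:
Y(q, N) = -6 - 5*N (Y(q, N) = -2 + (N*(-5) - 4) = -2 + (-5*N - 4) = -2 + (-4 - 5*N) = -6 - 5*N)
I(D) = (7 + D)/(2*D) (I(D) = (7 + D)/((2*D)) = (7 + D)*(1/(2*D)) = (7 + D)/(2*D))
Y(-4, -1) + I(Q(-5, 5))*J = (-6 - 5*(-1)) + ((7 - 1*5)/(2*((-1*5))))*69 = (-6 + 5) + ((½)*(7 - 5)/(-5))*69 = -1 + ((½)*(-⅕)*2)*69 = -1 - ⅕*69 = -1 - 69/5 = -74/5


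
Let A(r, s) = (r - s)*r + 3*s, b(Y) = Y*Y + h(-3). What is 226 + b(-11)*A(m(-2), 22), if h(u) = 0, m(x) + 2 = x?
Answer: 20796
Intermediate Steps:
m(x) = -2 + x
b(Y) = Y**2 (b(Y) = Y*Y + 0 = Y**2 + 0 = Y**2)
A(r, s) = 3*s + r*(r - s) (A(r, s) = r*(r - s) + 3*s = 3*s + r*(r - s))
226 + b(-11)*A(m(-2), 22) = 226 + (-11)**2*((-2 - 2)**2 + 3*22 - 1*(-2 - 2)*22) = 226 + 121*((-4)**2 + 66 - 1*(-4)*22) = 226 + 121*(16 + 66 + 88) = 226 + 121*170 = 226 + 20570 = 20796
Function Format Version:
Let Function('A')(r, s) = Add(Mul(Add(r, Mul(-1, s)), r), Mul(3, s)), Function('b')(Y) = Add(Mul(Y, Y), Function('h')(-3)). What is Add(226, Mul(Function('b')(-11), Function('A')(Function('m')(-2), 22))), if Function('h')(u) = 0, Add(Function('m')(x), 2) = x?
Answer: 20796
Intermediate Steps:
Function('m')(x) = Add(-2, x)
Function('b')(Y) = Pow(Y, 2) (Function('b')(Y) = Add(Mul(Y, Y), 0) = Add(Pow(Y, 2), 0) = Pow(Y, 2))
Function('A')(r, s) = Add(Mul(3, s), Mul(r, Add(r, Mul(-1, s)))) (Function('A')(r, s) = Add(Mul(r, Add(r, Mul(-1, s))), Mul(3, s)) = Add(Mul(3, s), Mul(r, Add(r, Mul(-1, s)))))
Add(226, Mul(Function('b')(-11), Function('A')(Function('m')(-2), 22))) = Add(226, Mul(Pow(-11, 2), Add(Pow(Add(-2, -2), 2), Mul(3, 22), Mul(-1, Add(-2, -2), 22)))) = Add(226, Mul(121, Add(Pow(-4, 2), 66, Mul(-1, -4, 22)))) = Add(226, Mul(121, Add(16, 66, 88))) = Add(226, Mul(121, 170)) = Add(226, 20570) = 20796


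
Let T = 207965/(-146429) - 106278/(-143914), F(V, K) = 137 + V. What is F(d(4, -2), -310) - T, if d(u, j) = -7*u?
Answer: 1155671926151/10536591553 ≈ 109.68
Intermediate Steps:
T = -7183446874/10536591553 (T = 207965*(-1/146429) - 106278*(-1/143914) = -207965/146429 + 53139/71957 = -7183446874/10536591553 ≈ -0.68176)
F(d(4, -2), -310) - T = (137 - 7*4) - 1*(-7183446874/10536591553) = (137 - 28) + 7183446874/10536591553 = 109 + 7183446874/10536591553 = 1155671926151/10536591553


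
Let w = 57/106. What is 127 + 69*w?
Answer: 17395/106 ≈ 164.10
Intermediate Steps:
w = 57/106 (w = 57*(1/106) = 57/106 ≈ 0.53774)
127 + 69*w = 127 + 69*(57/106) = 127 + 3933/106 = 17395/106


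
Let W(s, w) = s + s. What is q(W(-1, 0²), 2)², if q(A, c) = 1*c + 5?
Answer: 49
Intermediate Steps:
W(s, w) = 2*s
q(A, c) = 5 + c (q(A, c) = c + 5 = 5 + c)
q(W(-1, 0²), 2)² = (5 + 2)² = 7² = 49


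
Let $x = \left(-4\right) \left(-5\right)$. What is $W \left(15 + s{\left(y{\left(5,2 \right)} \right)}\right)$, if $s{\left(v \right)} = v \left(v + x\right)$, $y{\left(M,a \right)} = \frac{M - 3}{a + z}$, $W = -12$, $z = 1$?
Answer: $- \frac{1036}{3} \approx -345.33$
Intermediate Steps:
$x = 20$
$y{\left(M,a \right)} = \frac{-3 + M}{1 + a}$ ($y{\left(M,a \right)} = \frac{M - 3}{a + 1} = \frac{-3 + M}{1 + a}$)
$s{\left(v \right)} = v \left(20 + v\right)$ ($s{\left(v \right)} = v \left(v + 20\right) = v \left(20 + v\right)$)
$W \left(15 + s{\left(y{\left(5,2 \right)} \right)}\right) = - 12 \left(15 + \frac{-3 + 5}{1 + 2} \left(20 + \frac{-3 + 5}{1 + 2}\right)\right) = - 12 \left(15 + \frac{1}{3} \cdot 2 \left(20 + \frac{1}{3} \cdot 2\right)\right) = - 12 \left(15 + \frac{2 \left(20 + \frac{2}{3}\right)}{3}\right) = - 12 \left(15 + \frac{2}{3} \cdot \frac{62}{3}\right) = - 12 \left(15 + \frac{124}{9}\right) = \left(-12\right) \frac{259}{9} = - \frac{1036}{3}$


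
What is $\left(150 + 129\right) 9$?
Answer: $2511$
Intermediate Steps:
$\left(150 + 129\right) 9 = 279 \cdot 9 = 2511$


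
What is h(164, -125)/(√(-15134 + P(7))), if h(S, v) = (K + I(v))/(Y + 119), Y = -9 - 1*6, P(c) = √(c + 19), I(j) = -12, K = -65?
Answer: 77*I/(104*√(15134 - √26)) ≈ 0.0060194*I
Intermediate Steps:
P(c) = √(19 + c)
Y = -15 (Y = -9 - 6 = -15)
h(S, v) = -77/104 (h(S, v) = (-65 - 12)/(-15 + 119) = -77/104)
h(164, -125)/(√(-15134 + P(7))) = -77/(104*√(-15134 + √(19 + 7))) = -77/(104*√(-15134 + √26))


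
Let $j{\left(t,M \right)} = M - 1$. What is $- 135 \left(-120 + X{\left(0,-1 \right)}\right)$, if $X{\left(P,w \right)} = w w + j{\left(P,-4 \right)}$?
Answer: $16740$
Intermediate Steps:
$j{\left(t,M \right)} = -1 + M$
$X{\left(P,w \right)} = -5 + w^{2}$ ($X{\left(P,w \right)} = w w - 5 = w^{2} - 5 = -5 + w^{2}$)
$- 135 \left(-120 + X{\left(0,-1 \right)}\right) = - 135 \left(-120 - \left(5 - \left(-1\right)^{2}\right)\right) = - 135 \left(-120 + \left(-5 + 1\right)\right) = - 135 \left(-120 - 4\right) = \left(-135\right) \left(-124\right) = 16740$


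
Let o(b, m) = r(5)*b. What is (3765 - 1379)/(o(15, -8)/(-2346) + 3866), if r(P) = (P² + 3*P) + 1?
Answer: 1865852/3023007 ≈ 0.61722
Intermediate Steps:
r(P) = 1 + P² + 3*P
o(b, m) = 41*b (o(b, m) = (1 + 5² + 3*5)*b = (1 + 25 + 15)*b = 41*b)
(3765 - 1379)/(o(15, -8)/(-2346) + 3866) = (3765 - 1379)/((41*15)/(-2346) + 3866) = 2386/(615*(-1/2346) + 3866) = 2386/(-205/782 + 3866) = 2386/(3023007/782) = 2386*(782/3023007) = 1865852/3023007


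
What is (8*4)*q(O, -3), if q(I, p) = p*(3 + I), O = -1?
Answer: -192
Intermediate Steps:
(8*4)*q(O, -3) = (8*4)*(-3*(3 - 1)) = 32*(-3*2) = 32*(-6) = -192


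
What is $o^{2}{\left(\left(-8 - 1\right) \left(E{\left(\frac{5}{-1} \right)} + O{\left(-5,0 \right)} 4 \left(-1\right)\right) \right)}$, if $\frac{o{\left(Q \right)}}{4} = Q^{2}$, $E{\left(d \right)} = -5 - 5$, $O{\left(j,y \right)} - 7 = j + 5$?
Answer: $218889236736$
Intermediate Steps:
$O{\left(j,y \right)} = 12 + j$ ($O{\left(j,y \right)} = 7 + \left(j + 5\right) = 7 + \left(5 + j\right) = 12 + j$)
$E{\left(d \right)} = -10$
$o{\left(Q \right)} = 4 Q^{2}$
$o^{2}{\left(\left(-8 - 1\right) \left(E{\left(\frac{5}{-1} \right)} + O{\left(-5,0 \right)} 4 \left(-1\right)\right) \right)} = \left(4 \left(\left(-8 - 1\right) \left(-10 + \left(12 - 5\right) 4 \left(-1\right)\right)\right)^{2}\right)^{2} = \left(4 \left(- 9 \left(-10 + 7 \cdot 4 \left(-1\right)\right)\right)^{2}\right)^{2} = \left(4 \left(- 9 \left(-10 + 28 \left(-1\right)\right)\right)^{2}\right)^{2} = \left(4 \left(- 9 \left(-10 - 28\right)\right)^{2}\right)^{2} = \left(4 \left(\left(-9\right) \left(-38\right)\right)^{2}\right)^{2} = \left(4 \cdot 342^{2}\right)^{2} = \left(4 \cdot 116964\right)^{2} = 467856^{2} = 218889236736$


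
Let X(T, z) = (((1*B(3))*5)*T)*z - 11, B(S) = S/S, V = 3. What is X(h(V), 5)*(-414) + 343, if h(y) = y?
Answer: -26153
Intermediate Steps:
B(S) = 1
X(T, z) = -11 + 5*T*z (X(T, z) = (((1*1)*5)*T)*z - 11 = ((1*5)*T)*z - 11 = (5*T)*z - 11 = 5*T*z - 11 = -11 + 5*T*z)
X(h(V), 5)*(-414) + 343 = (-11 + 5*3*5)*(-414) + 343 = (-11 + 75)*(-414) + 343 = 64*(-414) + 343 = -26496 + 343 = -26153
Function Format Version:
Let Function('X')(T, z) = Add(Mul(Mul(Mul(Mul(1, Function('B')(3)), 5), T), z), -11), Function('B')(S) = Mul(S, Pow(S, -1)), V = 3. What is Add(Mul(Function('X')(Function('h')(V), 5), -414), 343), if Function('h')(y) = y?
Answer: -26153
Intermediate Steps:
Function('B')(S) = 1
Function('X')(T, z) = Add(-11, Mul(5, T, z)) (Function('X')(T, z) = Add(Mul(Mul(Mul(Mul(1, 1), 5), T), z), -11) = Add(Mul(Mul(Mul(1, 5), T), z), -11) = Add(Mul(Mul(5, T), z), -11) = Add(Mul(5, T, z), -11) = Add(-11, Mul(5, T, z)))
Add(Mul(Function('X')(Function('h')(V), 5), -414), 343) = Add(Mul(Add(-11, Mul(5, 3, 5)), -414), 343) = Add(Mul(Add(-11, 75), -414), 343) = Add(Mul(64, -414), 343) = Add(-26496, 343) = -26153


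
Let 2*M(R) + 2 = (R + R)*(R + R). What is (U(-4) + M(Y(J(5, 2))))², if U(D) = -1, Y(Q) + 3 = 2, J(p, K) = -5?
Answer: 0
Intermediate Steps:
Y(Q) = -1 (Y(Q) = -3 + 2 = -1)
M(R) = -1 + 2*R² (M(R) = -1 + ((R + R)*(R + R))/2 = -1 + ((2*R)*(2*R))/2 = -1 + (4*R²)/2 = -1 + 2*R²)
(U(-4) + M(Y(J(5, 2))))² = (-1 + (-1 + 2*(-1)²))² = (-1 + (-1 + 2*1))² = (-1 + (-1 + 2))² = (-1 + 1)² = 0² = 0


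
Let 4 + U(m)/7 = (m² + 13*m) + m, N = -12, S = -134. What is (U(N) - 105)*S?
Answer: 40334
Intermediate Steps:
U(m) = -28 + 7*m² + 98*m (U(m) = -28 + 7*((m² + 13*m) + m) = -28 + 7*(m² + 14*m) = -28 + (7*m² + 98*m) = -28 + 7*m² + 98*m)
(U(N) - 105)*S = ((-28 + 7*(-12)² + 98*(-12)) - 105)*(-134) = ((-28 + 7*144 - 1176) - 105)*(-134) = ((-28 + 1008 - 1176) - 105)*(-134) = (-196 - 105)*(-134) = -301*(-134) = 40334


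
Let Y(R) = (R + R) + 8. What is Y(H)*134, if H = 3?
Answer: 1876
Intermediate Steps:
Y(R) = 8 + 2*R (Y(R) = 2*R + 8 = 8 + 2*R)
Y(H)*134 = (8 + 2*3)*134 = (8 + 6)*134 = 14*134 = 1876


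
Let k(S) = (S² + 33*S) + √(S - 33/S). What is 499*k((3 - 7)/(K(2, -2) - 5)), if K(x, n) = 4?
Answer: 73852 + 499*I*√17/2 ≈ 73852.0 + 1028.7*I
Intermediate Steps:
k(S) = S² + √(S - 33/S) + 33*S
499*k((3 - 7)/(K(2, -2) - 5)) = 499*(((3 - 7)/(4 - 5))² + √((3 - 7)/(4 - 5) - 33*(4 - 5)/(3 - 7)) + 33*((3 - 7)/(4 - 5))) = 499*((-4/(-1))² + √(-4/(-1) - 33/((-4/(-1)))) + 33*(-4/(-1))) = 499*((-4*(-1))² + √(-4*(-1) - 33/((-4*(-1)))) + 33*(-4*(-1))) = 499*(4² + √(4 - 33/4) + 33*4) = 499*(16 + √(4 - 33*¼) + 132) = 499*(16 + √(4 - 33/4) + 132) = 499*(16 + √(-17/4) + 132) = 499*(16 + I*√17/2 + 132) = 499*(148 + I*√17/2) = 73852 + 499*I*√17/2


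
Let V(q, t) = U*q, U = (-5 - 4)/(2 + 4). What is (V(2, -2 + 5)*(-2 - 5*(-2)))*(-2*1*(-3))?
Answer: -144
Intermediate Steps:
U = -3/2 (U = -9/6 = -9*⅙ = -3/2 ≈ -1.5000)
V(q, t) = -3*q/2
(V(2, -2 + 5)*(-2 - 5*(-2)))*(-2*1*(-3)) = ((-3/2*2)*(-2 - 5*(-2)))*(-2*1*(-3)) = (-3*(-2 + 10))*(-2*(-3)) = -3*8*6 = -24*6 = -144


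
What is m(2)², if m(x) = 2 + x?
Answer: 16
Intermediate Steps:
m(2)² = (2 + 2)² = 4² = 16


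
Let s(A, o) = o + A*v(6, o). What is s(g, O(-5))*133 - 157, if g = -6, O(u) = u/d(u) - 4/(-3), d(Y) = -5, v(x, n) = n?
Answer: -5126/3 ≈ -1708.7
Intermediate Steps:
O(u) = 4/3 - u/5 (O(u) = u/(-5) - 4/(-3) = u*(-⅕) - 4*(-⅓) = -u/5 + 4/3 = 4/3 - u/5)
s(A, o) = o + A*o
s(g, O(-5))*133 - 157 = ((4/3 - ⅕*(-5))*(1 - 6))*133 - 157 = ((4/3 + 1)*(-5))*133 - 157 = ((7/3)*(-5))*133 - 157 = -35/3*133 - 157 = -4655/3 - 157 = -5126/3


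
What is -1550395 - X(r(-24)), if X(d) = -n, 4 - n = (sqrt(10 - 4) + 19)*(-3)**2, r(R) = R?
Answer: -1550562 - 9*sqrt(6) ≈ -1.5506e+6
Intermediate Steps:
n = -167 - 9*sqrt(6) (n = 4 - (sqrt(10 - 4) + 19)*(-3)**2 = 4 - (sqrt(6) + 19)*9 = 4 - (19 + sqrt(6))*9 = 4 - (171 + 9*sqrt(6)) = 4 + (-171 - 9*sqrt(6)) = -167 - 9*sqrt(6) ≈ -189.05)
X(d) = 167 + 9*sqrt(6) (X(d) = -(-167 - 9*sqrt(6)) = 167 + 9*sqrt(6))
-1550395 - X(r(-24)) = -1550395 - (167 + 9*sqrt(6)) = -1550395 + (-167 - 9*sqrt(6)) = -1550562 - 9*sqrt(6)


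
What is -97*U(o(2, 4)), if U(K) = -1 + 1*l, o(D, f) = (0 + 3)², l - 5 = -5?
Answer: 97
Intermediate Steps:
l = 0 (l = 5 - 5 = 0)
o(D, f) = 9 (o(D, f) = 3² = 9)
U(K) = -1 (U(K) = -1 + 1*0 = -1 + 0 = -1)
-97*U(o(2, 4)) = -97*(-1) = 97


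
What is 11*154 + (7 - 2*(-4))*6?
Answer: 1784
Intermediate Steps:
11*154 + (7 - 2*(-4))*6 = 1694 + (7 + 8)*6 = 1694 + 15*6 = 1694 + 90 = 1784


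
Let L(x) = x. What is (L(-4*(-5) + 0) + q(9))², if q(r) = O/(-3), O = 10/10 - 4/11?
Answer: 426409/1089 ≈ 391.56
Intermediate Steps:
O = 7/11 (O = 10*(⅒) - 4*1/11 = 1 - 4/11 = 7/11 ≈ 0.63636)
q(r) = -7/33 (q(r) = (7/11)/(-3) = (7/11)*(-⅓) = -7/33)
(L(-4*(-5) + 0) + q(9))² = ((-4*(-5) + 0) - 7/33)² = ((20 + 0) - 7/33)² = (20 - 7/33)² = (653/33)² = 426409/1089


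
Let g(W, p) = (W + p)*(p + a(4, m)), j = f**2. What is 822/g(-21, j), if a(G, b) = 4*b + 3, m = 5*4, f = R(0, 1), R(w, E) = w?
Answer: -274/581 ≈ -0.47160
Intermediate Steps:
f = 0
j = 0 (j = 0**2 = 0)
m = 20
a(G, b) = 3 + 4*b
g(W, p) = (83 + p)*(W + p) (g(W, p) = (W + p)*(p + (3 + 4*20)) = (W + p)*(p + (3 + 80)) = (W + p)*(p + 83) = (W + p)*(83 + p) = (83 + p)*(W + p))
822/g(-21, j) = 822/(0**2 + 83*(-21) + 83*0 - 21*0) = 822/(0 - 1743 + 0 + 0) = 822/(-1743) = 822*(-1/1743) = -274/581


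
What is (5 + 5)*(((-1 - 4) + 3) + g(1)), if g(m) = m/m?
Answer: -10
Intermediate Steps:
g(m) = 1
(5 + 5)*(((-1 - 4) + 3) + g(1)) = (5 + 5)*(((-1 - 4) + 3) + 1) = 10*((-5 + 3) + 1) = 10*(-2 + 1) = 10*(-1) = -10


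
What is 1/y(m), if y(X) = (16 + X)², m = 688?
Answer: 1/495616 ≈ 2.0177e-6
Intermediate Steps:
1/y(m) = 1/((16 + 688)²) = 1/(704²) = 1/495616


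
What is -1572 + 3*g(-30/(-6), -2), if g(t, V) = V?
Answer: -1578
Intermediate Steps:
-1572 + 3*g(-30/(-6), -2) = -1572 + 3*(-2) = -1572 - 6 = -1578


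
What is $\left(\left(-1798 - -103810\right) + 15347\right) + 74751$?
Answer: $192110$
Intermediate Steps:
$\left(\left(-1798 - -103810\right) + 15347\right) + 74751 = \left(\left(-1798 + 103810\right) + 15347\right) + 74751 = \left(102012 + 15347\right) + 74751 = 117359 + 74751 = 192110$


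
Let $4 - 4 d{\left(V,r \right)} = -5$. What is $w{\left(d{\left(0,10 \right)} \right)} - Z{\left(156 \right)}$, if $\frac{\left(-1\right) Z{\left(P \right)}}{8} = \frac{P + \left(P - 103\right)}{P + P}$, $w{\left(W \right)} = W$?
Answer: $\frac{1187}{156} \approx 7.609$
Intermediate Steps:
$d{\left(V,r \right)} = \frac{9}{4}$ ($d{\left(V,r \right)} = 1 - - \frac{5}{4} = 1 + \frac{5}{4} = \frac{9}{4}$)
$Z{\left(P \right)} = - \frac{4 \left(-103 + 2 P\right)}{P}$ ($Z{\left(P \right)} = - 8 \frac{P + \left(P - 103\right)}{P + P} = - 8 \frac{P + \left(P - 103\right)}{2 P} = - 8 \left(P + \left(-103 + P\right)\right) \frac{1}{2 P} = - 8 \left(-103 + 2 P\right) \frac{1}{2 P} = - 8 \frac{-103 + 2 P}{2 P} = - \frac{4 \left(-103 + 2 P\right)}{P}$)
$w{\left(d{\left(0,10 \right)} \right)} - Z{\left(156 \right)} = \frac{9}{4} - \left(-8 + \frac{412}{156}\right) = \frac{9}{4} - \left(-8 + 412 \cdot \frac{1}{156}\right) = \frac{9}{4} - \left(-8 + \frac{103}{39}\right) = \frac{9}{4} - - \frac{209}{39} = \frac{9}{4} + \frac{209}{39} = \frac{1187}{156}$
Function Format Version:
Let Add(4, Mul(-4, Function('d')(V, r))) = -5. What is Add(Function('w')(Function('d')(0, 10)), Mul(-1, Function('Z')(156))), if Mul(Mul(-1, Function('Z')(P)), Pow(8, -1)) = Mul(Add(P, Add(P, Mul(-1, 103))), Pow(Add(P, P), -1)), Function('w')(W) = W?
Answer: Rational(1187, 156) ≈ 7.6090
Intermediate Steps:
Function('d')(V, r) = Rational(9, 4) (Function('d')(V, r) = Add(1, Mul(Rational(-1, 4), -5)) = Add(1, Rational(5, 4)) = Rational(9, 4))
Function('Z')(P) = Mul(-4, Pow(P, -1), Add(-103, Mul(2, P))) (Function('Z')(P) = Mul(-8, Mul(Add(P, Add(P, Mul(-1, 103))), Pow(Add(P, P), -1))) = Mul(-8, Mul(Add(P, Add(P, -103)), Pow(Mul(2, P), -1))) = Mul(-8, Mul(Add(P, Add(-103, P)), Mul(Rational(1, 2), Pow(P, -1)))) = Mul(-8, Mul(Add(-103, Mul(2, P)), Mul(Rational(1, 2), Pow(P, -1)))) = Mul(-8, Mul(Rational(1, 2), Pow(P, -1), Add(-103, Mul(2, P)))) = Mul(-4, Pow(P, -1), Add(-103, Mul(2, P))))
Add(Function('w')(Function('d')(0, 10)), Mul(-1, Function('Z')(156))) = Add(Rational(9, 4), Mul(-1, Add(-8, Mul(412, Pow(156, -1))))) = Add(Rational(9, 4), Mul(-1, Add(-8, Mul(412, Rational(1, 156))))) = Add(Rational(9, 4), Mul(-1, Add(-8, Rational(103, 39)))) = Add(Rational(9, 4), Mul(-1, Rational(-209, 39))) = Add(Rational(9, 4), Rational(209, 39)) = Rational(1187, 156)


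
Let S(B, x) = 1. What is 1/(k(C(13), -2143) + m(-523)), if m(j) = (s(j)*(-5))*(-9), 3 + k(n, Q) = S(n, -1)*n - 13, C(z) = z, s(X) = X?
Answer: -1/23538 ≈ -4.2484e-5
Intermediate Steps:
k(n, Q) = -16 + n (k(n, Q) = -3 + (1*n - 13) = -3 + (n - 13) = -3 + (-13 + n) = -16 + n)
m(j) = 45*j (m(j) = (j*(-5))*(-9) = -5*j*(-9) = 45*j)
1/(k(C(13), -2143) + m(-523)) = 1/((-16 + 13) + 45*(-523)) = 1/(-3 - 23535) = 1/(-23538) = -1/23538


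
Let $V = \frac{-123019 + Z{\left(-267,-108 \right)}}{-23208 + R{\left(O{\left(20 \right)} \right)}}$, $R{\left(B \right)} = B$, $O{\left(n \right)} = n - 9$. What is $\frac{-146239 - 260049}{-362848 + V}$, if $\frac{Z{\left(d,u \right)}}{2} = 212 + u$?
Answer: $\frac{9424662736}{8416862245} \approx 1.1197$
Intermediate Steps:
$O{\left(n \right)} = -9 + n$ ($O{\left(n \right)} = n - 9 = -9 + n$)
$Z{\left(d,u \right)} = 424 + 2 u$ ($Z{\left(d,u \right)} = 2 \left(212 + u\right) = 424 + 2 u$)
$V = \frac{122811}{23197}$ ($V = \frac{-123019 + \left(424 + 2 \left(-108\right)\right)}{-23208 + \left(-9 + 20\right)} = \frac{-123019 + \left(424 - 216\right)}{-23208 + 11} = \frac{-123019 + 208}{-23197} = \left(-122811\right) \left(- \frac{1}{23197}\right) = \frac{122811}{23197} \approx 5.2943$)
$\frac{-146239 - 260049}{-362848 + V} = \frac{-146239 - 260049}{-362848 + \frac{122811}{23197}} = - \frac{406288}{- \frac{8416862245}{23197}} = \left(-406288\right) \left(- \frac{23197}{8416862245}\right) = \frac{9424662736}{8416862245}$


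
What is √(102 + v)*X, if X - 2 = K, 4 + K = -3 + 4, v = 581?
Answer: -√683 ≈ -26.134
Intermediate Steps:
K = -3 (K = -4 + (-3 + 4) = -4 + 1 = -3)
X = -1 (X = 2 - 3 = -1)
√(102 + v)*X = √(102 + 581)*(-1) = √683*(-1) = -√683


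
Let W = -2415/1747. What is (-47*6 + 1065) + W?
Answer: 1365486/1747 ≈ 781.62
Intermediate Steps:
W = -2415/1747 (W = -2415*1/1747 = -2415/1747 ≈ -1.3824)
(-47*6 + 1065) + W = (-47*6 + 1065) - 2415/1747 = (-282 + 1065) - 2415/1747 = 783 - 2415/1747 = 1365486/1747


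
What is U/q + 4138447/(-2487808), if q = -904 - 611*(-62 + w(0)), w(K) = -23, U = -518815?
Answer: -1501901196377/126955330048 ≈ -11.830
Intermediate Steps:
q = 51031 (q = -904 - 611*(-62 - 23) = -904 - 611*(-85) = -904 + 51935 = 51031)
U/q + 4138447/(-2487808) = -518815/51031 + 4138447/(-2487808) = -518815*1/51031 + 4138447*(-1/2487808) = -518815/51031 - 4138447/2487808 = -1501901196377/126955330048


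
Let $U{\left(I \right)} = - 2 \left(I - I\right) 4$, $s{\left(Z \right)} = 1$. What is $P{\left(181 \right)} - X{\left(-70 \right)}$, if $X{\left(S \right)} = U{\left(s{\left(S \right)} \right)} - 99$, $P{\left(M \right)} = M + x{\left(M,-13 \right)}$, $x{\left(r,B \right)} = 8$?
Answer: $288$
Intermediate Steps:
$U{\left(I \right)} = 0$ ($U{\left(I \right)} = \left(-2\right) 0 \cdot 4 = 0 \cdot 4 = 0$)
$P{\left(M \right)} = 8 + M$ ($P{\left(M \right)} = M + 8 = 8 + M$)
$X{\left(S \right)} = -99$ ($X{\left(S \right)} = 0 - 99 = -99$)
$P{\left(181 \right)} - X{\left(-70 \right)} = \left(8 + 181\right) - -99 = 189 + 99 = 288$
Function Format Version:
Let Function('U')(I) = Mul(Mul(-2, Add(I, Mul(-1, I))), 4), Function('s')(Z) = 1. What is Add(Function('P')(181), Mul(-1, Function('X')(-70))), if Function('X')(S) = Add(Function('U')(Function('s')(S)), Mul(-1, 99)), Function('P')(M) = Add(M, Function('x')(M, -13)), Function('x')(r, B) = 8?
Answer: 288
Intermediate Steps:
Function('U')(I) = 0 (Function('U')(I) = Mul(Mul(-2, 0), 4) = Mul(0, 4) = 0)
Function('P')(M) = Add(8, M) (Function('P')(M) = Add(M, 8) = Add(8, M))
Function('X')(S) = -99 (Function('X')(S) = Add(0, Mul(-1, 99)) = Add(0, -99) = -99)
Add(Function('P')(181), Mul(-1, Function('X')(-70))) = Add(Add(8, 181), Mul(-1, -99)) = Add(189, 99) = 288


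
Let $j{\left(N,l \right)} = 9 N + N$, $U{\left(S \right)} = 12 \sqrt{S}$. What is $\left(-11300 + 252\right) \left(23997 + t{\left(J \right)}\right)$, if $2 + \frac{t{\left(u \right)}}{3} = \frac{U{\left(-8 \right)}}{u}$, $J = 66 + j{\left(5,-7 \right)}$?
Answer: $-265052568 - \frac{198864 i \sqrt{2}}{29} \approx -2.6505 \cdot 10^{8} - 9697.8 i$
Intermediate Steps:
$j{\left(N,l \right)} = 10 N$
$J = 116$ ($J = 66 + 10 \cdot 5 = 66 + 50 = 116$)
$t{\left(u \right)} = -6 + \frac{72 i \sqrt{2}}{u}$ ($t{\left(u \right)} = -6 + 3 \frac{12 \sqrt{-8}}{u} = -6 + 3 \frac{12 \cdot 2 i \sqrt{2}}{u} = -6 + 3 \frac{24 i \sqrt{2}}{u} = -6 + \frac{72 i \sqrt{2}}{u}$)
$\left(-11300 + 252\right) \left(23997 + t{\left(J \right)}\right) = \left(-11300 + 252\right) \left(23997 - \left(6 - \frac{72 i \sqrt{2}}{116}\right)\right) = - 11048 \left(23997 - \left(6 - 72 i \sqrt{2} \cdot \frac{1}{116}\right)\right) = - 11048 \left(23997 - \left(6 - \frac{18 i \sqrt{2}}{29}\right)\right) = - 11048 \left(23991 + \frac{18 i \sqrt{2}}{29}\right) = -265052568 - \frac{198864 i \sqrt{2}}{29}$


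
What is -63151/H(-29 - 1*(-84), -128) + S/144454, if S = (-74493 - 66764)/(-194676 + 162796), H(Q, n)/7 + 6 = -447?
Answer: 290823023907467/14603068651920 ≈ 19.915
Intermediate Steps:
H(Q, n) = -3171 (H(Q, n) = -42 + 7*(-447) = -42 - 3129 = -3171)
S = 141257/31880 (S = -141257/(-31880) = -141257*(-1/31880) = 141257/31880 ≈ 4.4309)
-63151/H(-29 - 1*(-84), -128) + S/144454 = -63151/(-3171) + (141257/31880)/144454 = -63151*(-1/3171) + (141257/31880)*(1/144454) = 63151/3171 + 141257/4605193520 = 290823023907467/14603068651920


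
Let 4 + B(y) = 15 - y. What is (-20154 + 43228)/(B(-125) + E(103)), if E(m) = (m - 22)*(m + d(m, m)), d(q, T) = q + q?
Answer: 23074/25165 ≈ 0.91691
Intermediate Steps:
B(y) = 11 - y (B(y) = -4 + (15 - y) = 11 - y)
d(q, T) = 2*q
E(m) = 3*m*(-22 + m) (E(m) = (m - 22)*(m + 2*m) = (-22 + m)*(3*m) = 3*m*(-22 + m))
(-20154 + 43228)/(B(-125) + E(103)) = (-20154 + 43228)/((11 - 1*(-125)) + 3*103*(-22 + 103)) = 23074/((11 + 125) + 3*103*81) = 23074/(136 + 25029) = 23074/25165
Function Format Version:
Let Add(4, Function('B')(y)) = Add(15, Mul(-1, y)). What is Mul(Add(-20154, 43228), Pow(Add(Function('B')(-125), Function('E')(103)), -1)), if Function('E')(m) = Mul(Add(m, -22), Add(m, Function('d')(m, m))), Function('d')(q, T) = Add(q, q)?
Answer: Rational(23074, 25165) ≈ 0.91691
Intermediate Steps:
Function('B')(y) = Add(11, Mul(-1, y)) (Function('B')(y) = Add(-4, Add(15, Mul(-1, y))) = Add(11, Mul(-1, y)))
Function('d')(q, T) = Mul(2, q)
Function('E')(m) = Mul(3, m, Add(-22, m)) (Function('E')(m) = Mul(Add(m, -22), Add(m, Mul(2, m))) = Mul(Add(-22, m), Mul(3, m)) = Mul(3, m, Add(-22, m)))
Mul(Add(-20154, 43228), Pow(Add(Function('B')(-125), Function('E')(103)), -1)) = Mul(Add(-20154, 43228), Pow(Add(Add(11, Mul(-1, -125)), Mul(3, 103, Add(-22, 103))), -1)) = Mul(23074, Pow(Add(Add(11, 125), Mul(3, 103, 81)), -1)) = Mul(23074, Pow(Add(136, 25029), -1)) = Mul(23074, Pow(25165, -1)) = Mul(23074, Rational(1, 25165)) = Rational(23074, 25165)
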